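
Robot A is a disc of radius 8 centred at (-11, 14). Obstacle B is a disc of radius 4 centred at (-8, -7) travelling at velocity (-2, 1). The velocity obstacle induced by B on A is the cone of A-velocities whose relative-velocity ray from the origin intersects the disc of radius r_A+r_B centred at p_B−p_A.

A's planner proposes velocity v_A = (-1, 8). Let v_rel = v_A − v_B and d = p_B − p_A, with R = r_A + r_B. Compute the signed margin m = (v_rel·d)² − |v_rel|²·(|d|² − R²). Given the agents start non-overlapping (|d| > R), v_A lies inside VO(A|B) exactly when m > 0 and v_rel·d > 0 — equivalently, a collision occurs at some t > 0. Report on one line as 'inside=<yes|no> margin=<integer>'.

d = (3, -21),  |d|² = 450;  R = 8+4 = 12,  c = 450−12² = 306
v_rel = (1, 7),  |v_rel|² = 50;  v_rel·d = (1)·(3) + (7)·(-21) = -144
50·t² + 288·t + 306 = 0  ⇒  m = (-144)² − 50·306 = 5436
m = 5436 > 0,  v_rel·d = -144 < 0  ⇒  outside

inside=no margin=5436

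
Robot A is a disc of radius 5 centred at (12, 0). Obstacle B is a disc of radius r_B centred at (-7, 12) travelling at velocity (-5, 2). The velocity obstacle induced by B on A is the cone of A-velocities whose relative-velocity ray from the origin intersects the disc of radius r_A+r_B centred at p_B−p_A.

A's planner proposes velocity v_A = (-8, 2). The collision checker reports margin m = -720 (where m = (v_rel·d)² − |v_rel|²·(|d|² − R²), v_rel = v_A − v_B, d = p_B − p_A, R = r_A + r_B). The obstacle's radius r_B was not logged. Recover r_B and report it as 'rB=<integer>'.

m = -720
d = (-19, 12);  v_rel = (-3, 0),  |v_rel|² = 9
v_rel×d = (-3)·(12) − (0)·(-19) = -36
since m = R²·9 − (-36)²:  R² = (1296 + -720) / 9 = 64
R = √64 = 8  ⇒  r_B = 8 − 5 = 3

rB=3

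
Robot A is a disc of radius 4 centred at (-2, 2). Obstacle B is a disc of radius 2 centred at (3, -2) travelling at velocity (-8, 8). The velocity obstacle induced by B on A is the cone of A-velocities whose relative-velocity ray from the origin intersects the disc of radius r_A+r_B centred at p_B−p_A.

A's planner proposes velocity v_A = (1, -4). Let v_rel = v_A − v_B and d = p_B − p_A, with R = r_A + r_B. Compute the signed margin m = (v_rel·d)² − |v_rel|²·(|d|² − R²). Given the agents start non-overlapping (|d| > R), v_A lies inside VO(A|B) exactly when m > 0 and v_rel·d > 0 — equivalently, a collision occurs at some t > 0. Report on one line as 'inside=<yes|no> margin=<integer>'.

d = (5, -4),  |d|² = 41;  R = 4+2 = 6,  c = 41−6² = 5
v_rel = (9, -12),  |v_rel|² = 225;  v_rel·d = (9)·(5) + (-12)·(-4) = 93
225·t² − 186·t + 5 = 0  ⇒  m = 93² − 225·5 = 7524
m = 7524 > 0,  v_rel·d = 93 > 0  ⇒  inside

inside=yes margin=7524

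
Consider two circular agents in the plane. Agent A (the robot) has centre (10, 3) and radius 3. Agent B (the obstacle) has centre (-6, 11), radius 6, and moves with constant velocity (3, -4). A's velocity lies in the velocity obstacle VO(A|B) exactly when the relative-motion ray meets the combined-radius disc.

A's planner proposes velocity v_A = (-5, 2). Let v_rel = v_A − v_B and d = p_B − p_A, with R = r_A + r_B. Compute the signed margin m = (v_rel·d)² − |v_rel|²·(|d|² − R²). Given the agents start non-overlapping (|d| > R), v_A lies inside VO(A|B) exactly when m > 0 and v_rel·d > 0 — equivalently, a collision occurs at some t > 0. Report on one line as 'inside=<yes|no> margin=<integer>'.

d = (-16, 8),  |d|² = 320;  R = 3+6 = 9,  c = 320−9² = 239
v_rel = (-8, 6),  |v_rel|² = 100;  v_rel·d = (-8)·(-16) + (6)·(8) = 176
100·t² − 352·t + 239 = 0  ⇒  m = 176² − 100·239 = 7076
m = 7076 > 0,  v_rel·d = 176 > 0  ⇒  inside

inside=yes margin=7076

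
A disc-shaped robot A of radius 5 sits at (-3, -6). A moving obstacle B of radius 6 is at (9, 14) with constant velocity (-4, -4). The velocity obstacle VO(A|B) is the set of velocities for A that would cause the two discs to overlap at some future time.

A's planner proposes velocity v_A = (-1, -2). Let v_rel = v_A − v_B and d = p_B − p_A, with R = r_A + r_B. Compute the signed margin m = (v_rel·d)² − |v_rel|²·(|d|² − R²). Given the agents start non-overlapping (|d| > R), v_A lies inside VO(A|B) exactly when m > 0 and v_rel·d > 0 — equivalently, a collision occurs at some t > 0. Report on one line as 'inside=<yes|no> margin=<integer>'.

d = (12, 20),  |d|² = 544;  R = 5+6 = 11,  c = 544−11² = 423
v_rel = (3, 2),  |v_rel|² = 13;  v_rel·d = (3)·(12) + (2)·(20) = 76
13·t² − 152·t + 423 = 0  ⇒  m = 76² − 13·423 = 277
m = 277 > 0,  v_rel·d = 76 > 0  ⇒  inside

inside=yes margin=277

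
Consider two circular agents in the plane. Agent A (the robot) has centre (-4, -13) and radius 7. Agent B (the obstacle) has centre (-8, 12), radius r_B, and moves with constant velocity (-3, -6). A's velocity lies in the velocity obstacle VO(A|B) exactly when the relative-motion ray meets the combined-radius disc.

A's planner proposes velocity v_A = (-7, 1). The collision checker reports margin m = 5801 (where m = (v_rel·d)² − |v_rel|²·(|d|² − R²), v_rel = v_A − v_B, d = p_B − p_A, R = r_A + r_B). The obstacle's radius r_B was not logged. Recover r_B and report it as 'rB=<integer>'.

m = 5801
d = (-4, 25);  v_rel = (-4, 7),  |v_rel|² = 65
v_rel×d = (-4)·(25) − (7)·(-4) = -72
since m = R²·65 − (-72)²:  R² = (5184 + 5801) / 65 = 169
R = √169 = 13  ⇒  r_B = 13 − 7 = 6

rB=6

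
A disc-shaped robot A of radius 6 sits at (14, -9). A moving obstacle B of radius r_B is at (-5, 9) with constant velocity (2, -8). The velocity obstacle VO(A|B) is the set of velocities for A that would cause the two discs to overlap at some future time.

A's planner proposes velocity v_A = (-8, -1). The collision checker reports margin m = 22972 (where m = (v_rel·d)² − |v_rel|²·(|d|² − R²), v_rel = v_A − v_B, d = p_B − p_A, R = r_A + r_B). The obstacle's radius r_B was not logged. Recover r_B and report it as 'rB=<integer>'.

m = 22972
d = (-19, 18);  v_rel = (-10, 7),  |v_rel|² = 149
v_rel×d = (-10)·(18) − (7)·(-19) = -47
since m = R²·149 − (-47)²:  R² = (2209 + 22972) / 149 = 169
R = √169 = 13  ⇒  r_B = 13 − 6 = 7

rB=7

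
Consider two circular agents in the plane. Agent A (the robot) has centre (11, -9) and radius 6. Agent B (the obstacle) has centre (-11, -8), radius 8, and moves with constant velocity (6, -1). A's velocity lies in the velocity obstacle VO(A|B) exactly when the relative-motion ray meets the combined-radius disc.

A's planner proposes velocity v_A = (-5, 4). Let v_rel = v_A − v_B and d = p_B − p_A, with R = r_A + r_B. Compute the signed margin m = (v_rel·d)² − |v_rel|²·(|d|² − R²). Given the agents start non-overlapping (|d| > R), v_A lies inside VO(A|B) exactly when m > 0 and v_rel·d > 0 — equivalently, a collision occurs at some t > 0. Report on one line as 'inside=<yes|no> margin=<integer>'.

d = (-22, 1),  |d|² = 485;  R = 6+8 = 14,  c = 485−14² = 289
v_rel = (-11, 5),  |v_rel|² = 146;  v_rel·d = (-11)·(-22) + (5)·(1) = 247
146·t² − 494·t + 289 = 0  ⇒  m = 247² − 146·289 = 18815
m = 18815 > 0,  v_rel·d = 247 > 0  ⇒  inside

inside=yes margin=18815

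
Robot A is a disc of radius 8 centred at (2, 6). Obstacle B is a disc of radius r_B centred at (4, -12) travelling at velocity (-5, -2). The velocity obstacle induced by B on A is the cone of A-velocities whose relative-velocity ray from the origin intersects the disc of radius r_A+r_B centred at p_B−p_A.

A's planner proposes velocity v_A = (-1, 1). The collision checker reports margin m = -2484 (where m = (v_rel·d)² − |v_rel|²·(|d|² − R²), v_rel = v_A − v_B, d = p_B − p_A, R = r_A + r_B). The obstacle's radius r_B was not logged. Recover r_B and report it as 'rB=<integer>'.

m = -2484
d = (2, -18);  v_rel = (4, 3),  |v_rel|² = 25
v_rel×d = (4)·(-18) − (3)·(2) = -78
since m = R²·25 − (-78)²:  R² = (6084 + -2484) / 25 = 144
R = √144 = 12  ⇒  r_B = 12 − 8 = 4

rB=4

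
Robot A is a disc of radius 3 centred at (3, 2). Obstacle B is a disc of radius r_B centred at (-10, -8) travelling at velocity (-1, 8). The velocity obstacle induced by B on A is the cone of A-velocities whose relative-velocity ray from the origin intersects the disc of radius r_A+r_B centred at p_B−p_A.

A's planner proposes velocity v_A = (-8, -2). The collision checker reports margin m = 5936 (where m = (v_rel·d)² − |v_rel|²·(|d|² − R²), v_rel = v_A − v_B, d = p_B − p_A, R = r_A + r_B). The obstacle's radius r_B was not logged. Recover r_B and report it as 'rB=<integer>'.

m = 5936
d = (-13, -10);  v_rel = (-7, -10),  |v_rel|² = 149
v_rel×d = (-7)·(-10) − (-10)·(-13) = -60
since m = R²·149 − (-60)²:  R² = (3600 + 5936) / 149 = 64
R = √64 = 8  ⇒  r_B = 8 − 3 = 5

rB=5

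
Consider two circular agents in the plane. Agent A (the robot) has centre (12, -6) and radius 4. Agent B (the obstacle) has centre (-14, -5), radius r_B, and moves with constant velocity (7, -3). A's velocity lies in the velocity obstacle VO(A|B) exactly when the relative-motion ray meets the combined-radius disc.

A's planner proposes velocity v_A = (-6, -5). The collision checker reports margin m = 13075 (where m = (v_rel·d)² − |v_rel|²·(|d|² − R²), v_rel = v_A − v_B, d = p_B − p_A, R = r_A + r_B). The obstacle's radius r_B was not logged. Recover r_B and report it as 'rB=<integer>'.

m = 13075
d = (-26, 1);  v_rel = (-13, -2),  |v_rel|² = 173
v_rel×d = (-13)·(1) − (-2)·(-26) = -65
since m = R²·173 − (-65)²:  R² = (4225 + 13075) / 173 = 100
R = √100 = 10  ⇒  r_B = 10 − 4 = 6

rB=6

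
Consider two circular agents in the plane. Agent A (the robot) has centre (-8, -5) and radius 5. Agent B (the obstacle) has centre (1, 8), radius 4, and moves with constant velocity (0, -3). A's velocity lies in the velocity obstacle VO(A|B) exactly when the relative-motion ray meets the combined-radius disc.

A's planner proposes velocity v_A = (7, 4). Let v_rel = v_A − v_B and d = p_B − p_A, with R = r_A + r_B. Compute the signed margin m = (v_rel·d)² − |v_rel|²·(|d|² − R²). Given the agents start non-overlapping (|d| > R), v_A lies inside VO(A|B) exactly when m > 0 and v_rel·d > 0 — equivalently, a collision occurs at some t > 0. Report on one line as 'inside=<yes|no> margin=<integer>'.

d = (9, 13),  |d|² = 250;  R = 5+4 = 9,  c = 250−9² = 169
v_rel = (7, 7),  |v_rel|² = 98;  v_rel·d = (7)·(9) + (7)·(13) = 154
98·t² − 308·t + 169 = 0  ⇒  m = 154² − 98·169 = 7154
m = 7154 > 0,  v_rel·d = 154 > 0  ⇒  inside

inside=yes margin=7154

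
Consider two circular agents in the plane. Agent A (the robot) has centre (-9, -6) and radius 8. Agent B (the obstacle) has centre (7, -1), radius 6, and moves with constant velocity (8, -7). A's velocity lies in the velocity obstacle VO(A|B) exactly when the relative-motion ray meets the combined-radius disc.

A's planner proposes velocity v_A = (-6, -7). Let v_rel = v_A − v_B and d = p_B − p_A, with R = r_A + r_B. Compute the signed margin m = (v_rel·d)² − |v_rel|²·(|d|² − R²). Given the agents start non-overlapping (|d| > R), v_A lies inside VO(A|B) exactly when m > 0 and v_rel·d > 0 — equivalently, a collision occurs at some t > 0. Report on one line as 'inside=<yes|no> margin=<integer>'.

d = (16, 5),  |d|² = 281;  R = 8+6 = 14,  c = 281−14² = 85
v_rel = (-14, 0),  |v_rel|² = 196;  v_rel·d = (-14)·(16) + (0)·(5) = -224
196·t² + 448·t + 85 = 0  ⇒  m = (-224)² − 196·85 = 33516
m = 33516 > 0,  v_rel·d = -224 < 0  ⇒  outside

inside=no margin=33516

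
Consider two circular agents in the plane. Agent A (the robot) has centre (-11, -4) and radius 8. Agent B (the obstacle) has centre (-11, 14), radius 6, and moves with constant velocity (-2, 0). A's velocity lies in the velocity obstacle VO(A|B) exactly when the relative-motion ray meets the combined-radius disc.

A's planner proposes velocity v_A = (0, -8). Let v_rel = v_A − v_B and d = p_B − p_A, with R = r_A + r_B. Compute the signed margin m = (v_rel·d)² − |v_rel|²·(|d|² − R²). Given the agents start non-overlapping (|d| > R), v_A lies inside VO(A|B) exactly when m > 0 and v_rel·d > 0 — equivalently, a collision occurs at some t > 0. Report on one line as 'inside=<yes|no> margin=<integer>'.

d = (0, 18),  |d|² = 324;  R = 8+6 = 14,  c = 324−14² = 128
v_rel = (2, -8),  |v_rel|² = 68;  v_rel·d = (2)·(0) + (-8)·(18) = -144
68·t² + 288·t + 128 = 0  ⇒  m = (-144)² − 68·128 = 12032
m = 12032 > 0,  v_rel·d = -144 < 0  ⇒  outside

inside=no margin=12032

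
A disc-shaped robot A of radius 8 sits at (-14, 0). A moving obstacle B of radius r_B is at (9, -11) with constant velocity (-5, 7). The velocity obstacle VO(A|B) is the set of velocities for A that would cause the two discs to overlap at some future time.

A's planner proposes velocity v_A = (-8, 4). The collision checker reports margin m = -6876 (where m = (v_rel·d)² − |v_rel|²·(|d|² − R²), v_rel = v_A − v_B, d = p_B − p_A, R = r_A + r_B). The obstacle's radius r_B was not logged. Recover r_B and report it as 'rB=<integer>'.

m = -6876
d = (23, -11);  v_rel = (-3, -3),  |v_rel|² = 18
v_rel×d = (-3)·(-11) − (-3)·(23) = 102
since m = R²·18 − 102²:  R² = (10404 + -6876) / 18 = 196
R = √196 = 14  ⇒  r_B = 14 − 8 = 6

rB=6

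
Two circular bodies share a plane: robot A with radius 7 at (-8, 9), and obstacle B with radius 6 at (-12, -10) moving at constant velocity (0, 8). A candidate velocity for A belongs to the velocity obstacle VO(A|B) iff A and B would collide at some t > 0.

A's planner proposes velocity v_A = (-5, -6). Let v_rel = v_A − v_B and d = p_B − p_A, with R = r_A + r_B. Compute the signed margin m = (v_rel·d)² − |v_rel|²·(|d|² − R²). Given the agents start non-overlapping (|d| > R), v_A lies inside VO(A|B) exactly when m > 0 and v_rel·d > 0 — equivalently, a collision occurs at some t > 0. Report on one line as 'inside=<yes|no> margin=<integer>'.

d = (-4, -19),  |d|² = 377;  R = 7+6 = 13,  c = 377−13² = 208
v_rel = (-5, -14),  |v_rel|² = 221;  v_rel·d = (-5)·(-4) + (-14)·(-19) = 286
221·t² − 572·t + 208 = 0  ⇒  m = 286² − 221·208 = 35828
m = 35828 > 0,  v_rel·d = 286 > 0  ⇒  inside

inside=yes margin=35828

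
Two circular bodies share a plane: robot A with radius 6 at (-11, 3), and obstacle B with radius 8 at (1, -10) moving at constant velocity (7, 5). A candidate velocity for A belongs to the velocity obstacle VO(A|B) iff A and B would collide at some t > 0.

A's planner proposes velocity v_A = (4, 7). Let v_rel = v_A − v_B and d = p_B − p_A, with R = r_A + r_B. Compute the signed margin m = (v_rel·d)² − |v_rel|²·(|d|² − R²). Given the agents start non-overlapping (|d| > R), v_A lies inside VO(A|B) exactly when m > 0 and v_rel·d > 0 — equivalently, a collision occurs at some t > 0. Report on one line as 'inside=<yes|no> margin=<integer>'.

d = (12, -13),  |d|² = 313;  R = 6+8 = 14,  c = 313−14² = 117
v_rel = (-3, 2),  |v_rel|² = 13;  v_rel·d = (-3)·(12) + (2)·(-13) = -62
13·t² + 124·t + 117 = 0  ⇒  m = (-62)² − 13·117 = 2323
m = 2323 > 0,  v_rel·d = -62 < 0  ⇒  outside

inside=no margin=2323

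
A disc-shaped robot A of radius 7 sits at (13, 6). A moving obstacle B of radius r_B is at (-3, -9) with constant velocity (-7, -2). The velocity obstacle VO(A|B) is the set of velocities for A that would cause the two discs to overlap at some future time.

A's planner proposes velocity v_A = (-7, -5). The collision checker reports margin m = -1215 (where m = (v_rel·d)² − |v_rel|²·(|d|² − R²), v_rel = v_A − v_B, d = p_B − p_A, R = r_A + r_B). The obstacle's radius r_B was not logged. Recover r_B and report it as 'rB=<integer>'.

m = -1215
d = (-16, -15);  v_rel = (0, -3),  |v_rel|² = 9
v_rel×d = (0)·(-15) − (-3)·(-16) = -48
since m = R²·9 − (-48)²:  R² = (2304 + -1215) / 9 = 121
R = √121 = 11  ⇒  r_B = 11 − 7 = 4

rB=4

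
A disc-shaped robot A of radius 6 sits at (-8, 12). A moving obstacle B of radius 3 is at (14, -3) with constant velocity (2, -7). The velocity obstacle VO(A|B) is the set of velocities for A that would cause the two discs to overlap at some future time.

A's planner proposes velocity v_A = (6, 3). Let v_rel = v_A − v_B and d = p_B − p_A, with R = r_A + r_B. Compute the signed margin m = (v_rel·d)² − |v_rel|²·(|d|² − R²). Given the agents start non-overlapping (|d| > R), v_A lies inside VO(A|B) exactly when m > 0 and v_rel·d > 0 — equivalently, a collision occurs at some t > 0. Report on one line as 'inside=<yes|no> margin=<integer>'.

d = (22, -15),  |d|² = 709;  R = 6+3 = 9,  c = 709−9² = 628
v_rel = (4, 10),  |v_rel|² = 116;  v_rel·d = (4)·(22) + (10)·(-15) = -62
116·t² + 124·t + 628 = 0  ⇒  m = (-62)² − 116·628 = -69004
m = -69004 < 0,  v_rel·d = -62 < 0  ⇒  outside

inside=no margin=-69004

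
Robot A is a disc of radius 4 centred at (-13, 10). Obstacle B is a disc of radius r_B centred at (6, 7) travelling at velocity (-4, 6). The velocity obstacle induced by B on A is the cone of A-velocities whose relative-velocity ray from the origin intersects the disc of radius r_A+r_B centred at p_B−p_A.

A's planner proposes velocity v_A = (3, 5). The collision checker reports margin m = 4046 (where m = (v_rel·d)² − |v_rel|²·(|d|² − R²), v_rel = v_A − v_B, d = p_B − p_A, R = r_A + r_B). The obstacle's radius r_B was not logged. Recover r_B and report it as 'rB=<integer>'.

m = 4046
d = (19, -3);  v_rel = (7, -1),  |v_rel|² = 50
v_rel×d = (7)·(-3) − (-1)·(19) = -2
since m = R²·50 − (-2)²:  R² = (4 + 4046) / 50 = 81
R = √81 = 9  ⇒  r_B = 9 − 4 = 5

rB=5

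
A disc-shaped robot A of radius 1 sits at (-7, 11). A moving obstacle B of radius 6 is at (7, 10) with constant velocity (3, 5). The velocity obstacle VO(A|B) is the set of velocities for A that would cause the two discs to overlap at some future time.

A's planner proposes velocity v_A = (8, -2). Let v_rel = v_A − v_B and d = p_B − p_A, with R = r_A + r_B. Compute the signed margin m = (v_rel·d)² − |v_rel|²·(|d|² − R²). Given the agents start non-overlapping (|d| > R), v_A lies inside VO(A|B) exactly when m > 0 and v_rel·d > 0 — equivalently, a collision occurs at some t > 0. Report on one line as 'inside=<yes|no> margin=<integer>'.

d = (14, -1),  |d|² = 197;  R = 1+6 = 7,  c = 197−7² = 148
v_rel = (5, -7),  |v_rel|² = 74;  v_rel·d = (5)·(14) + (-7)·(-1) = 77
74·t² − 154·t + 148 = 0  ⇒  m = 77² − 74·148 = -5023
m = -5023 < 0,  v_rel·d = 77 > 0  ⇒  outside

inside=no margin=-5023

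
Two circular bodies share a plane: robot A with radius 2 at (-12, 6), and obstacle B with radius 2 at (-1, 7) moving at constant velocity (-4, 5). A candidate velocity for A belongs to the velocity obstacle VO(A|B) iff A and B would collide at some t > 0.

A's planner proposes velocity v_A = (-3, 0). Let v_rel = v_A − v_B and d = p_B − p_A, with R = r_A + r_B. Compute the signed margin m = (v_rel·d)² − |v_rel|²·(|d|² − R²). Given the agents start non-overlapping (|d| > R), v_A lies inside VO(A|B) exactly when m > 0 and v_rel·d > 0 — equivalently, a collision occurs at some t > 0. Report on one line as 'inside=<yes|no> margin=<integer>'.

d = (11, 1),  |d|² = 122;  R = 2+2 = 4,  c = 122−4² = 106
v_rel = (1, -5),  |v_rel|² = 26;  v_rel·d = (1)·(11) + (-5)·(1) = 6
26·t² − 12·t + 106 = 0  ⇒  m = 6² − 26·106 = -2720
m = -2720 < 0,  v_rel·d = 6 > 0  ⇒  outside

inside=no margin=-2720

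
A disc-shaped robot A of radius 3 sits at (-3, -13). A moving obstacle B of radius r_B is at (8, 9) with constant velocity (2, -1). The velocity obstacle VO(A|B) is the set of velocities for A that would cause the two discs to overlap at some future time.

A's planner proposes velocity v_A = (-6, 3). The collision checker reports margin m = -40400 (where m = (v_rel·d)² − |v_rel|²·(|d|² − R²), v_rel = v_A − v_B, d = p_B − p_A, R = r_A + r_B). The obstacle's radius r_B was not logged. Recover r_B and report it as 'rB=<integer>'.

m = -40400
d = (11, 22);  v_rel = (-8, 4),  |v_rel|² = 80
v_rel×d = (-8)·(22) − (4)·(11) = -220
since m = R²·80 − (-220)²:  R² = (48400 + -40400) / 80 = 100
R = √100 = 10  ⇒  r_B = 10 − 3 = 7

rB=7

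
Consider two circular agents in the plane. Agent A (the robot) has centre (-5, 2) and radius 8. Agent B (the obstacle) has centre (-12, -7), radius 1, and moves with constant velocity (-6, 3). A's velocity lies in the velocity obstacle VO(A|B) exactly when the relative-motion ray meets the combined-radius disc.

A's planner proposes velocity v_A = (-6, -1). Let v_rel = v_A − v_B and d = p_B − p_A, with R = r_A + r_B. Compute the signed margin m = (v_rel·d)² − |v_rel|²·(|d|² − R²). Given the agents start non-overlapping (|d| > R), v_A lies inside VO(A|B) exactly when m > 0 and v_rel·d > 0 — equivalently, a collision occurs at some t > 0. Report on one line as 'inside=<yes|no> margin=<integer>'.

d = (-7, -9),  |d|² = 130;  R = 8+1 = 9,  c = 130−9² = 49
v_rel = (0, -4),  |v_rel|² = 16;  v_rel·d = (0)·(-7) + (-4)·(-9) = 36
16·t² − 72·t + 49 = 0  ⇒  m = 36² − 16·49 = 512
m = 512 > 0,  v_rel·d = 36 > 0  ⇒  inside

inside=yes margin=512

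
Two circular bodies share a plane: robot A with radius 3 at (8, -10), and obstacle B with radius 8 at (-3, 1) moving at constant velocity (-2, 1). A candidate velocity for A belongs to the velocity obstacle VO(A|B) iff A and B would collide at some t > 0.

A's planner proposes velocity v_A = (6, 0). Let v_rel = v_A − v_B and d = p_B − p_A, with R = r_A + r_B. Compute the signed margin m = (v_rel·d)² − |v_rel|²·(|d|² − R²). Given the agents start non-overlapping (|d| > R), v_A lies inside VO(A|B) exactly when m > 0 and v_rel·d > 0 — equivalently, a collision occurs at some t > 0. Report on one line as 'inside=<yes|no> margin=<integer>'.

d = (-11, 11),  |d|² = 242;  R = 3+8 = 11,  c = 242−11² = 121
v_rel = (8, -1),  |v_rel|² = 65;  v_rel·d = (8)·(-11) + (-1)·(11) = -99
65·t² + 198·t + 121 = 0  ⇒  m = (-99)² − 65·121 = 1936
m = 1936 > 0,  v_rel·d = -99 < 0  ⇒  outside

inside=no margin=1936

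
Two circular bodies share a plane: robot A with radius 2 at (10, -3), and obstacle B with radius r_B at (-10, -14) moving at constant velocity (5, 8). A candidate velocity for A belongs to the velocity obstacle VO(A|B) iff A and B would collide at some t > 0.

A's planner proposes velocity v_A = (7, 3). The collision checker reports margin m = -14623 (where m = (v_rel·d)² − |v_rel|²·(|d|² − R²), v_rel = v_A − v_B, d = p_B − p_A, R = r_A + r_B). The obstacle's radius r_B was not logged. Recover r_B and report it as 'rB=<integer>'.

m = -14623
d = (-20, -11);  v_rel = (2, -5),  |v_rel|² = 29
v_rel×d = (2)·(-11) − (-5)·(-20) = -122
since m = R²·29 − (-122)²:  R² = (14884 + -14623) / 29 = 9
R = √9 = 3  ⇒  r_B = 3 − 2 = 1

rB=1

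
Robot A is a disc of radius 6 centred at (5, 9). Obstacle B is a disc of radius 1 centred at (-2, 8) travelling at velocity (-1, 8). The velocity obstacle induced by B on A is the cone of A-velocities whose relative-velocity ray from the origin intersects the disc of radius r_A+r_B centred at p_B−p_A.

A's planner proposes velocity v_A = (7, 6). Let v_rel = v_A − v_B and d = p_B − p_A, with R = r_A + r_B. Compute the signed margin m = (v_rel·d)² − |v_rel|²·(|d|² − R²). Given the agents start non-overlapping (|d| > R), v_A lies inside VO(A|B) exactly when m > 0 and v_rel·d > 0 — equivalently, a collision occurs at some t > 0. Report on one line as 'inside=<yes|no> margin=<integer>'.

d = (-7, -1),  |d|² = 50;  R = 6+1 = 7,  c = 50−7² = 1
v_rel = (8, -2),  |v_rel|² = 68;  v_rel·d = (8)·(-7) + (-2)·(-1) = -54
68·t² + 108·t + 1 = 0  ⇒  m = (-54)² − 68·1 = 2848
m = 2848 > 0,  v_rel·d = -54 < 0  ⇒  outside

inside=no margin=2848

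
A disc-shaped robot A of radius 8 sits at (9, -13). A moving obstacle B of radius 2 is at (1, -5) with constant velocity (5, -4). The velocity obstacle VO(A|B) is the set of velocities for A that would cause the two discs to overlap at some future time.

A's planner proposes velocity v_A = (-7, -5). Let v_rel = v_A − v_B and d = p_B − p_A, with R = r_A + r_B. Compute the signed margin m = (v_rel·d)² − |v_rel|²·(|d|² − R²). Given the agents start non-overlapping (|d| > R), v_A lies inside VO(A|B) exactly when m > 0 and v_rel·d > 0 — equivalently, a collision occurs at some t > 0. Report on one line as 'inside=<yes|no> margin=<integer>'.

d = (-8, 8),  |d|² = 128;  R = 8+2 = 10,  c = 128−10² = 28
v_rel = (-12, -1),  |v_rel|² = 145;  v_rel·d = (-12)·(-8) + (-1)·(8) = 88
145·t² − 176·t + 28 = 0  ⇒  m = 88² − 145·28 = 3684
m = 3684 > 0,  v_rel·d = 88 > 0  ⇒  inside

inside=yes margin=3684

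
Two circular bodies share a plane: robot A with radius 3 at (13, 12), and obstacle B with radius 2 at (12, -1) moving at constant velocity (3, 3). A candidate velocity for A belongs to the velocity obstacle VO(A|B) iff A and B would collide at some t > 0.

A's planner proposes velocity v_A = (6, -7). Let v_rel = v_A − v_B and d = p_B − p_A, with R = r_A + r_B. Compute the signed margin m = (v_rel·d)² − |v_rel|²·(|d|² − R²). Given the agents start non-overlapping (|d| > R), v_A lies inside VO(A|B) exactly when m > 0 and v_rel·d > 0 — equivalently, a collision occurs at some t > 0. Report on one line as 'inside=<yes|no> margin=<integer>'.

d = (-1, -13),  |d|² = 170;  R = 3+2 = 5,  c = 170−5² = 145
v_rel = (3, -10),  |v_rel|² = 109;  v_rel·d = (3)·(-1) + (-10)·(-13) = 127
109·t² − 254·t + 145 = 0  ⇒  m = 127² − 109·145 = 324
m = 324 > 0,  v_rel·d = 127 > 0  ⇒  inside

inside=yes margin=324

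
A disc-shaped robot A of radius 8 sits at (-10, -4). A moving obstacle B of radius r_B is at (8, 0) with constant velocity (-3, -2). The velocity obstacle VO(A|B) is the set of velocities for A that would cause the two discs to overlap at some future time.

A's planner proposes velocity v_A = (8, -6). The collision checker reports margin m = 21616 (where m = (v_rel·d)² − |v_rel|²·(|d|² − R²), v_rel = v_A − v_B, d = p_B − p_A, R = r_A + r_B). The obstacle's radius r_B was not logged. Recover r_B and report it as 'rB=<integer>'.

m = 21616
d = (18, 4);  v_rel = (11, -4),  |v_rel|² = 137
v_rel×d = (11)·(4) − (-4)·(18) = 116
since m = R²·137 − 116²:  R² = (13456 + 21616) / 137 = 256
R = √256 = 16  ⇒  r_B = 16 − 8 = 8

rB=8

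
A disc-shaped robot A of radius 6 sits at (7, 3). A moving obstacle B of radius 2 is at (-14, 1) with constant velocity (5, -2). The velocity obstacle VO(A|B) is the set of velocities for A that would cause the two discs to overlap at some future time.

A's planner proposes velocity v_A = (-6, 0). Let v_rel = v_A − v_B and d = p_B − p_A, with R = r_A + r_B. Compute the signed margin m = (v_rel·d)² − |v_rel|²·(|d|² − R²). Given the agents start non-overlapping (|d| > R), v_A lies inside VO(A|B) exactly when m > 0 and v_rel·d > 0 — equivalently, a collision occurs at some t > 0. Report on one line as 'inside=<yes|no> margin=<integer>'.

d = (-21, -2),  |d|² = 445;  R = 6+2 = 8,  c = 445−8² = 381
v_rel = (-11, 2),  |v_rel|² = 125;  v_rel·d = (-11)·(-21) + (2)·(-2) = 227
125·t² − 454·t + 381 = 0  ⇒  m = 227² − 125·381 = 3904
m = 3904 > 0,  v_rel·d = 227 > 0  ⇒  inside

inside=yes margin=3904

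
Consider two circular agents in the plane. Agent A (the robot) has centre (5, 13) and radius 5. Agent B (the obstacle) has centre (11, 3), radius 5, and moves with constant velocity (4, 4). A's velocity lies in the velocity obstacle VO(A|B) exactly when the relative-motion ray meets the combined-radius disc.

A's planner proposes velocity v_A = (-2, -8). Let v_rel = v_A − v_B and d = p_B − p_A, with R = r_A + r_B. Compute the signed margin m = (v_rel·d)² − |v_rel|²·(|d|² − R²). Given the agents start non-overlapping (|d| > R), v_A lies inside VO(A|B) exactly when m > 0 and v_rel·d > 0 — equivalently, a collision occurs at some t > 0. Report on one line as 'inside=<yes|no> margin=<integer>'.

d = (6, -10),  |d|² = 136;  R = 5+5 = 10,  c = 136−10² = 36
v_rel = (-6, -12),  |v_rel|² = 180;  v_rel·d = (-6)·(6) + (-12)·(-10) = 84
180·t² − 168·t + 36 = 0  ⇒  m = 84² − 180·36 = 576
m = 576 > 0,  v_rel·d = 84 > 0  ⇒  inside

inside=yes margin=576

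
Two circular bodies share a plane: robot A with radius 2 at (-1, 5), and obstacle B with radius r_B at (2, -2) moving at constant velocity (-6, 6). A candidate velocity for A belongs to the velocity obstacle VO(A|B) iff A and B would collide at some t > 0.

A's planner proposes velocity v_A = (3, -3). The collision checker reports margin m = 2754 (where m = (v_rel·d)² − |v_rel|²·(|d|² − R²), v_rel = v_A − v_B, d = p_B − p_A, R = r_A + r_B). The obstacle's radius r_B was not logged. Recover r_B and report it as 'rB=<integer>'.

m = 2754
d = (3, -7);  v_rel = (9, -9),  |v_rel|² = 162
v_rel×d = (9)·(-7) − (-9)·(3) = -36
since m = R²·162 − (-36)²:  R² = (1296 + 2754) / 162 = 25
R = √25 = 5  ⇒  r_B = 5 − 2 = 3

rB=3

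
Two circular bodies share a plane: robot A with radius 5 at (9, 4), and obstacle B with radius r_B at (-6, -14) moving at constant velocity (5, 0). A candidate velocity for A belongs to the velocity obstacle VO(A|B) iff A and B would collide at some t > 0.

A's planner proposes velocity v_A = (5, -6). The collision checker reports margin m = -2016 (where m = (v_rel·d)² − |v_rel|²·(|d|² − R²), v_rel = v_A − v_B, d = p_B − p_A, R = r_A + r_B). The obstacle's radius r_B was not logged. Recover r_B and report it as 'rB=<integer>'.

m = -2016
d = (-15, -18);  v_rel = (0, -6),  |v_rel|² = 36
v_rel×d = (0)·(-18) − (-6)·(-15) = -90
since m = R²·36 − (-90)²:  R² = (8100 + -2016) / 36 = 169
R = √169 = 13  ⇒  r_B = 13 − 5 = 8

rB=8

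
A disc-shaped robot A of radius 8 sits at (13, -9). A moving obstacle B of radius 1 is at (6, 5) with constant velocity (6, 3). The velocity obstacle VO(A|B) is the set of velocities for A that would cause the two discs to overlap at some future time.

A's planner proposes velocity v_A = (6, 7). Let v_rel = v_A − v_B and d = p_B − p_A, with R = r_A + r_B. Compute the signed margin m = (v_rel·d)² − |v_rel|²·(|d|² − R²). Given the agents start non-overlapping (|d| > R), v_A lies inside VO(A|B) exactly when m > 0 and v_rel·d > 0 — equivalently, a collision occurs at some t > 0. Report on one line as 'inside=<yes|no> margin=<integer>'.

d = (-7, 14),  |d|² = 245;  R = 8+1 = 9,  c = 245−9² = 164
v_rel = (0, 4),  |v_rel|² = 16;  v_rel·d = (0)·(-7) + (4)·(14) = 56
16·t² − 112·t + 164 = 0  ⇒  m = 56² − 16·164 = 512
m = 512 > 0,  v_rel·d = 56 > 0  ⇒  inside

inside=yes margin=512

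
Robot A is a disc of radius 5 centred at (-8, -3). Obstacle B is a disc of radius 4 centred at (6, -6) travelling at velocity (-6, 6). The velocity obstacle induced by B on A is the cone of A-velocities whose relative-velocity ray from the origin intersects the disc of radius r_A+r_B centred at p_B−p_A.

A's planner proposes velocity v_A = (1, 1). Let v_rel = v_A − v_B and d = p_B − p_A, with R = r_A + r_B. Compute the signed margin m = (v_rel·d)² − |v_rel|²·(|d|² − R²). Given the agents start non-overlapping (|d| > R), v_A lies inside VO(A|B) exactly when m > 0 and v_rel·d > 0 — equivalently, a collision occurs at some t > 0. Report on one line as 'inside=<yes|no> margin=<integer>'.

d = (14, -3),  |d|² = 205;  R = 5+4 = 9,  c = 205−9² = 124
v_rel = (7, -5),  |v_rel|² = 74;  v_rel·d = (7)·(14) + (-5)·(-3) = 113
74·t² − 226·t + 124 = 0  ⇒  m = 113² − 74·124 = 3593
m = 3593 > 0,  v_rel·d = 113 > 0  ⇒  inside

inside=yes margin=3593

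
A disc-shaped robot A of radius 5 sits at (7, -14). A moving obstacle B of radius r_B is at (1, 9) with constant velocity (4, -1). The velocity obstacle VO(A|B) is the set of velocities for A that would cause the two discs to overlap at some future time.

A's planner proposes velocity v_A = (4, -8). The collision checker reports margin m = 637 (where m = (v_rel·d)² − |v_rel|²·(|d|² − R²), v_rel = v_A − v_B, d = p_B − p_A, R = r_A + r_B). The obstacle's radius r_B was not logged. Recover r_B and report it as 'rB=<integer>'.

m = 637
d = (-6, 23);  v_rel = (0, -7),  |v_rel|² = 49
v_rel×d = (0)·(23) − (-7)·(-6) = -42
since m = R²·49 − (-42)²:  R² = (1764 + 637) / 49 = 49
R = √49 = 7  ⇒  r_B = 7 − 5 = 2

rB=2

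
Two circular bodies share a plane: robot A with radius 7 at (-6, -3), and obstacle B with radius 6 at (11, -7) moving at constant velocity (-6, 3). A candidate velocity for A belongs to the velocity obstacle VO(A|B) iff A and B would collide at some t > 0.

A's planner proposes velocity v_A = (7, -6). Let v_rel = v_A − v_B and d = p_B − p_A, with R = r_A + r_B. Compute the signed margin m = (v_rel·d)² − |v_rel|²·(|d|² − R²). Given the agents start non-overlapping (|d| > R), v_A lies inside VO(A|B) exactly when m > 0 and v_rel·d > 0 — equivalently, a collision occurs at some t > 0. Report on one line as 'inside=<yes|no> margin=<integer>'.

d = (17, -4),  |d|² = 305;  R = 7+6 = 13,  c = 305−13² = 136
v_rel = (13, -9),  |v_rel|² = 250;  v_rel·d = (13)·(17) + (-9)·(-4) = 257
250·t² − 514·t + 136 = 0  ⇒  m = 257² − 250·136 = 32049
m = 32049 > 0,  v_rel·d = 257 > 0  ⇒  inside

inside=yes margin=32049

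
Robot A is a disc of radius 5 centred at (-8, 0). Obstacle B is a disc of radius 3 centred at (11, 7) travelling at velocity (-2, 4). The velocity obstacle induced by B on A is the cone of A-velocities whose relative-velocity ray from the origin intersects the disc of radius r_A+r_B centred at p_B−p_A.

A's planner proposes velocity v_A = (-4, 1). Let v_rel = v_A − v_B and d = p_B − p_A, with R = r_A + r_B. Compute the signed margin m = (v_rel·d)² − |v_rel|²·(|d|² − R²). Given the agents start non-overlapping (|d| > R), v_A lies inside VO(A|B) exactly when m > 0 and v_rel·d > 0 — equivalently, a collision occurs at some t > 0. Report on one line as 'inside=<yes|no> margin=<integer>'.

d = (19, 7),  |d|² = 410;  R = 5+3 = 8,  c = 410−8² = 346
v_rel = (-2, -3),  |v_rel|² = 13;  v_rel·d = (-2)·(19) + (-3)·(7) = -59
13·t² + 118·t + 346 = 0  ⇒  m = (-59)² − 13·346 = -1017
m = -1017 < 0,  v_rel·d = -59 < 0  ⇒  outside

inside=no margin=-1017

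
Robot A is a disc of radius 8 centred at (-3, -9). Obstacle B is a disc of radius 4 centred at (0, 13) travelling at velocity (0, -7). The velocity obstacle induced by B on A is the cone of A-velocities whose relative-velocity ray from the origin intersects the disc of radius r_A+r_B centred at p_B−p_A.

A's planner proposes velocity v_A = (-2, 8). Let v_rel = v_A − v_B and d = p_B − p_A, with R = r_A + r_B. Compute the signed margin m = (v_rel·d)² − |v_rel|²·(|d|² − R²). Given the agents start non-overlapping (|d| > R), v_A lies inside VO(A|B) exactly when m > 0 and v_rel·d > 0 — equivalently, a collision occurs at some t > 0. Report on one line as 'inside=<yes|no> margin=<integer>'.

d = (3, 22),  |d|² = 493;  R = 8+4 = 12,  c = 493−12² = 349
v_rel = (-2, 15),  |v_rel|² = 229;  v_rel·d = (-2)·(3) + (15)·(22) = 324
229·t² − 648·t + 349 = 0  ⇒  m = 324² − 229·349 = 25055
m = 25055 > 0,  v_rel·d = 324 > 0  ⇒  inside

inside=yes margin=25055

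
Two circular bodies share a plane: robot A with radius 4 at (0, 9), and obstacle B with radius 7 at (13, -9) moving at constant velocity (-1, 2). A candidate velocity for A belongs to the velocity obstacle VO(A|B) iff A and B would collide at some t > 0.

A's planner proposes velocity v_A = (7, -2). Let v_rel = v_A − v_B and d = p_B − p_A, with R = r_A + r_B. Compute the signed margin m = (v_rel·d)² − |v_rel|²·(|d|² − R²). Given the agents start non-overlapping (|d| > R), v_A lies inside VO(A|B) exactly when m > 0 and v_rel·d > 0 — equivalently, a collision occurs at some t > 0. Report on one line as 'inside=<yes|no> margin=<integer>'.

d = (13, -18),  |d|² = 493;  R = 4+7 = 11,  c = 493−11² = 372
v_rel = (8, -4),  |v_rel|² = 80;  v_rel·d = (8)·(13) + (-4)·(-18) = 176
80·t² − 352·t + 372 = 0  ⇒  m = 176² − 80·372 = 1216
m = 1216 > 0,  v_rel·d = 176 > 0  ⇒  inside

inside=yes margin=1216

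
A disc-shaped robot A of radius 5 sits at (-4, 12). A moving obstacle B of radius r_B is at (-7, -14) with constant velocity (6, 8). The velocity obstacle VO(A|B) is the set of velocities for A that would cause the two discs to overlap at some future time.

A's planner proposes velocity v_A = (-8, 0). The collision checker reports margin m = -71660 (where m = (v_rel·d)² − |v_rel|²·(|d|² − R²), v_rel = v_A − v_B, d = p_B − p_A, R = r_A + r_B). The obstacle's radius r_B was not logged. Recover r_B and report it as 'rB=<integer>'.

m = -71660
d = (-3, -26);  v_rel = (-14, -8),  |v_rel|² = 260
v_rel×d = (-14)·(-26) − (-8)·(-3) = 340
since m = R²·260 − 340²:  R² = (115600 + -71660) / 260 = 169
R = √169 = 13  ⇒  r_B = 13 − 5 = 8

rB=8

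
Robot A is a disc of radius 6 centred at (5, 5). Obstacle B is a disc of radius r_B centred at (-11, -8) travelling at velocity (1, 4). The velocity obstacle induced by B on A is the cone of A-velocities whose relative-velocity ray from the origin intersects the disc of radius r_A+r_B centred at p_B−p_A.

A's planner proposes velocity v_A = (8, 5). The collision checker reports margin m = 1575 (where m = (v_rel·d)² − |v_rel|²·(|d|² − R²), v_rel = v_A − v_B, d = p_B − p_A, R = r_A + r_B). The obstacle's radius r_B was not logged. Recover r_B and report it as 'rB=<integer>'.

m = 1575
d = (-16, -13);  v_rel = (7, 1),  |v_rel|² = 50
v_rel×d = (7)·(-13) − (1)·(-16) = -75
since m = R²·50 − (-75)²:  R² = (5625 + 1575) / 50 = 144
R = √144 = 12  ⇒  r_B = 12 − 6 = 6

rB=6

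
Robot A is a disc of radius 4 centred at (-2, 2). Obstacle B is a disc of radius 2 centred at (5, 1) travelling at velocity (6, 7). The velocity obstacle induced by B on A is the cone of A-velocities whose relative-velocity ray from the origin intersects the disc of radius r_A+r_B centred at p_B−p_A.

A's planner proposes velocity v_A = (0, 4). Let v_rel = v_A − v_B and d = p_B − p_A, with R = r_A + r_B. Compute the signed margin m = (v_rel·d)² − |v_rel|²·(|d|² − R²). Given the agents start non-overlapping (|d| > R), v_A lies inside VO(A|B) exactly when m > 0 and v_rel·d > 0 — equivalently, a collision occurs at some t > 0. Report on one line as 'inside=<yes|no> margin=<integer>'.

d = (7, -1),  |d|² = 50;  R = 4+2 = 6,  c = 50−6² = 14
v_rel = (-6, -3),  |v_rel|² = 45;  v_rel·d = (-6)·(7) + (-3)·(-1) = -39
45·t² + 78·t + 14 = 0  ⇒  m = (-39)² − 45·14 = 891
m = 891 > 0,  v_rel·d = -39 < 0  ⇒  outside

inside=no margin=891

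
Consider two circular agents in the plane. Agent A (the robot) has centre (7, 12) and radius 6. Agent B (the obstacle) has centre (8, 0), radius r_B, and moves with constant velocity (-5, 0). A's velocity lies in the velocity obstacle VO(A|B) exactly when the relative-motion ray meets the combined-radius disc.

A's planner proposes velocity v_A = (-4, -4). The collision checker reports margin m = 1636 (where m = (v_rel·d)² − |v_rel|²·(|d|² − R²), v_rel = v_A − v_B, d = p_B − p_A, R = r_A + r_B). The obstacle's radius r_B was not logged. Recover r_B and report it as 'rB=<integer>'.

m = 1636
d = (1, -12);  v_rel = (1, -4),  |v_rel|² = 17
v_rel×d = (1)·(-12) − (-4)·(1) = -8
since m = R²·17 − (-8)²:  R² = (64 + 1636) / 17 = 100
R = √100 = 10  ⇒  r_B = 10 − 6 = 4

rB=4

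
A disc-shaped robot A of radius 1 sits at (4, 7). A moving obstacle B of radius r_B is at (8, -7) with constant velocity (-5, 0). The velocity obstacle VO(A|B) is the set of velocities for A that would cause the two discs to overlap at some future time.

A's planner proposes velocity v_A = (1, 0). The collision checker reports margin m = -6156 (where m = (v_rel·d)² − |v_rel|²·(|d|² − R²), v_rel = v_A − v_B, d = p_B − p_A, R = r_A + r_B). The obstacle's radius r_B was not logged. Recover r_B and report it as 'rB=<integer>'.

m = -6156
d = (4, -14);  v_rel = (6, 0),  |v_rel|² = 36
v_rel×d = (6)·(-14) − (0)·(4) = -84
since m = R²·36 − (-84)²:  R² = (7056 + -6156) / 36 = 25
R = √25 = 5  ⇒  r_B = 5 − 1 = 4

rB=4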